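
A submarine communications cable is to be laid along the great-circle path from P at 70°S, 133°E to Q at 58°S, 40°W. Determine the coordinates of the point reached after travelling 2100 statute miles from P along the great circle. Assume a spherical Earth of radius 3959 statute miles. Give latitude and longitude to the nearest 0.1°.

The haversine formula gives a central angle δ ≈ 0.906 rad (51.9°) between the endpoints. The total great-circle distance is δ·R ≈ 0.906 × 3959 ≈ 3586 mi, so the target fraction is f = 2100/3586 ≈ 0.586.
Interpolate at f ≈ 0.586 with slerp weights a = sin((1−f)δ)/sin δ ≈ 0.466, b = sin(fδ)/sin δ ≈ 0.643.
p = a·p₁ + b·p₂ ≈ (0.152, -0.102, -0.983); φ = arcsin(p_z) ≈ -79.42°, λ = atan2(p_y, p_x) ≈ -33.93°.

≈ 79.4°S, 33.9°W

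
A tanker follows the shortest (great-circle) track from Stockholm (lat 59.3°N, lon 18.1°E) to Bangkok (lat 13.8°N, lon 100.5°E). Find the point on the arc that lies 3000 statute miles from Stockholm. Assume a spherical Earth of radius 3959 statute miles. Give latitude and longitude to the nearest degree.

From cos δ = sin φ₁ sin φ₂ + cos φ₁ cos φ₂ cos Δλ, the central angle is δ ≈ 1.297 rad (74.3°). The total great-circle distance is δ·R ≈ 1.297 × 3959 ≈ 5134 mi, so the target fraction is f = 3000/5134 ≈ 0.584.
Interpolate at f ≈ 0.584 with slerp weights a = sin((1−f)δ)/sin δ ≈ 0.533, b = sin(fδ)/sin δ ≈ 0.714.
p = a·p₁ + b·p₂ ≈ (0.132, 0.766, 0.629); φ = arcsin(p_z) ≈ 38.95°, λ = atan2(p_y, p_x) ≈ 80.20°.

≈ lat 39°N, lon 80°E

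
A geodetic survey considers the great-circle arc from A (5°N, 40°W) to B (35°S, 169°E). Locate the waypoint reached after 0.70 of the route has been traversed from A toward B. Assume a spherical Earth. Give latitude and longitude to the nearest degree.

≈ (52°S, 136°W)

Write both endpoints as unit vectors p₁, p₂ with components (cos φ cos λ, cos φ sin λ, sin φ).
The central angle between the endpoints is δ = arccos(p₁·p₂) ≈ 2.440 rad (139.8°).
Interpolate at f = 0.70 with slerp weights a = sin((1−f)δ)/sin δ ≈ 1.035, b = sin(fδ)/sin δ ≈ 1.535.
p = a·p₁ + b·p₂ ≈ (-0.444, -0.423, -0.790); φ = arcsin(p_z) ≈ -52.18°, λ = atan2(p_y, p_x) ≈ -136.37°.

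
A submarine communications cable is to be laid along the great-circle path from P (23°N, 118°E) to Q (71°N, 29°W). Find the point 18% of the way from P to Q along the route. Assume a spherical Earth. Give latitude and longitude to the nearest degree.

≈ (38°N, 115°E)

The haversine formula gives a central angle δ ≈ 1.452 rad (83.2°) between the endpoints.
Interpolate at f = 0.18 with slerp weights a = sin((1−f)δ)/sin δ ≈ 0.935, b = sin(fδ)/sin δ ≈ 0.260.
p = a·p₁ + b·p₂ ≈ (-0.330, 0.719, 0.612); φ = arcsin(p_z) ≈ 37.70°, λ = atan2(p_y, p_x) ≈ 114.66°.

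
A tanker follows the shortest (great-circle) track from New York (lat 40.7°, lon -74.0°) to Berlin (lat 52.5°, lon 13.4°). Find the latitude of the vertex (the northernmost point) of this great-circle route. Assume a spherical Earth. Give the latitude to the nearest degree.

The great circle lies in the plane with unit normal n̂ = (p₁ × p₂)/|p₁ × p₂|.
Here n̂_z ≈ +0.547; the vertex latitude is φ_max = arccos|n̂_z| ≈ 56.8°.
Check via Clairaut: cos φ_max = |cos φ₁| · sin C = cos(40.7°)·sin(46.2°) ≈ 0.547, again giving ≈ 56.8°.

≈ 57°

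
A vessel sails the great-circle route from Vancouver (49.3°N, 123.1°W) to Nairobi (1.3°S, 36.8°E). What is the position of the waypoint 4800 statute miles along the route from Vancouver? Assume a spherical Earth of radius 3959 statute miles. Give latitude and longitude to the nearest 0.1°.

≈ 54.5°N, 11.5°E

Convert each endpoint to a unit vector on the sphere (x = cos φ cos λ, y = cos φ sin λ, z = sin φ).
The central angle between the endpoints is δ = arccos(p₁·p₂) ≈ 2.252 rad (129.0°). The total great-circle distance is δ·R ≈ 2.252 × 3959 ≈ 8914 mi, so the target fraction is f = 4800/8914 ≈ 0.538.
Interpolate at f ≈ 0.538 with slerp weights a = sin((1−f)δ)/sin δ ≈ 1.109, b = sin(fδ)/sin δ ≈ 1.205.
p = a·p₁ + b·p₂ ≈ (0.570, 0.116, 0.814); φ = arcsin(p_z) ≈ 54.45°, λ = atan2(p_y, p_x) ≈ 11.48°.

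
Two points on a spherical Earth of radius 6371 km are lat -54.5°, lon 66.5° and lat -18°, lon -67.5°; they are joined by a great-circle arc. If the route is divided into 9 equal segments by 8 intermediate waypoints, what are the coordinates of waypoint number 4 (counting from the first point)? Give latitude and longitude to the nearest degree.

The haversine formula gives a central angle δ ≈ 1.703 rad (97.6°) between the endpoints.
Interpolate at f = 4/9 with slerp weights a = sin((1−f)δ)/sin δ ≈ 0.818, b = sin(fδ)/sin δ ≈ 0.693.
p = a·p₁ + b·p₂ ≈ (0.442, -0.173, -0.880); φ = arcsin(p_z) ≈ -61.69°, λ = atan2(p_y, p_x) ≈ -21.38°.

≈ lat -62°, lon -21°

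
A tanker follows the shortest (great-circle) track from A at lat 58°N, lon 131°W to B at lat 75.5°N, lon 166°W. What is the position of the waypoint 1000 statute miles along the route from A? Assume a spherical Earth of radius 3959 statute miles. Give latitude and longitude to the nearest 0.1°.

From cos δ = sin φ₁ sin φ₂ + cos φ₁ cos φ₂ cos Δλ, the central angle is δ ≈ 0.377 rad (21.6°). The total great-circle distance is δ·R ≈ 0.377 × 3959 ≈ 1493 mi, so the target fraction is f = 1000/1493 ≈ 0.670.
Interpolate at f ≈ 0.670 with slerp weights a = sin((1−f)δ)/sin δ ≈ 0.337, b = sin(fδ)/sin δ ≈ 0.679.
p = a·p₁ + b·p₂ ≈ (-0.282, -0.176, 0.943); φ = arcsin(p_z) ≈ 70.58°, λ = atan2(p_y, p_x) ≈ -148.04°.

≈ lat 70.6°N, lon 148.0°W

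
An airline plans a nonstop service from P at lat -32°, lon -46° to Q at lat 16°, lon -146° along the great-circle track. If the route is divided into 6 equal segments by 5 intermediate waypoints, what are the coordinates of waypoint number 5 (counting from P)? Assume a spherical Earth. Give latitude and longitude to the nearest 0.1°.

The haversine formula gives a central angle δ ≈ 1.863 rad (106.7°) between the endpoints.
Interpolate at f = 5/6 with slerp weights a = sin((1−f)δ)/sin δ ≈ 0.319, b = sin(fδ)/sin δ ≈ 1.044.
p = a·p₁ + b·p₂ ≈ (-0.644, -0.756, 0.119); φ = arcsin(p_z) ≈ 6.82°, λ = atan2(p_y, p_x) ≈ -130.44°.

≈ lat 6.8°, lon -130.4°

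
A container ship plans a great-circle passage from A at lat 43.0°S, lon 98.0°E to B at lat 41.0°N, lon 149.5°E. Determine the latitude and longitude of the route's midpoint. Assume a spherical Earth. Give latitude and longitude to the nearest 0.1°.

Convert each endpoint to a unit vector on the sphere (x = cos φ cos λ, y = cos φ sin λ, z = sin φ).
The central angle between the endpoints is δ = arccos(p₁·p₂) ≈ 1.675 rad (96.0°).
Interpolate at f = 1/2 with slerp weights a = sin((1−f)δ)/sin δ ≈ 0.747, b = sin(fδ)/sin δ ≈ 0.747.
p = a·p₁ + b·p₂ ≈ (-0.562, 0.827, -0.019); φ = arcsin(p_z) ≈ -1.11°, λ = atan2(p_y, p_x) ≈ 124.18°.

≈ lat 1.1°S, lon 124.2°E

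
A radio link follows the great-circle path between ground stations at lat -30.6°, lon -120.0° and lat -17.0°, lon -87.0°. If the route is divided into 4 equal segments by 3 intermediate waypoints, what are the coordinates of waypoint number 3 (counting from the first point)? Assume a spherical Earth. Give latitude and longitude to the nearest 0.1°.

From cos δ = sin φ₁ sin φ₂ + cos φ₁ cos φ₂ cos Δλ, the central angle is δ ≈ 0.575 rad (32.9°).
Interpolate at f = 3/4 with slerp weights a = sin((1−f)δ)/sin δ ≈ 0.263, b = sin(fδ)/sin δ ≈ 0.769.
p = a·p₁ + b·p₂ ≈ (-0.075, -0.930, -0.359); φ = arcsin(p_z) ≈ -21.03°, λ = atan2(p_y, p_x) ≈ -94.60°.

≈ lat -21.0°, lon -94.6°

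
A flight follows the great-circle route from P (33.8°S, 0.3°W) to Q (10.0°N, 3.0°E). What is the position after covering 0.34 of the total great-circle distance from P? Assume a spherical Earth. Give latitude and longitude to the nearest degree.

≈ (19°S, 1°E)

Write both endpoints as unit vectors p₁, p₂ with components (cos φ cos λ, cos φ sin λ, sin φ).
The central angle between the endpoints is δ = arccos(p₁·p₂) ≈ 0.766 rad (43.9°).
Interpolate at f = 0.34 with slerp weights a = sin((1−f)δ)/sin δ ≈ 0.699, b = sin(fδ)/sin δ ≈ 0.371.
p = a·p₁ + b·p₂ ≈ (0.946, 0.016, -0.324); φ = arcsin(p_z) ≈ -18.91°, λ = atan2(p_y, p_x) ≈ 0.98°.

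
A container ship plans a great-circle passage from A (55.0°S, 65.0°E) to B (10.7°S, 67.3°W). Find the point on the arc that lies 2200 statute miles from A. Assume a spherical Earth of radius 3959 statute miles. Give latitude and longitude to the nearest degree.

The haversine formula gives a central angle δ ≈ 1.800 rad (103.1°) between the endpoints. The total great-circle distance is δ·R ≈ 1.800 × 3959 ≈ 7126 mi, so the target fraction is f = 2200/7126 ≈ 0.309.
Interpolate at f ≈ 0.309 with slerp weights a = sin((1−f)δ)/sin δ ≈ 0.973, b = sin(fδ)/sin δ ≈ 0.542.
p = a·p₁ + b·p₂ ≈ (0.441, 0.015, -0.897); φ = arcsin(p_z) ≈ -63.81°, λ = atan2(p_y, p_x) ≈ 1.89°.

≈ (64°S, 2°E)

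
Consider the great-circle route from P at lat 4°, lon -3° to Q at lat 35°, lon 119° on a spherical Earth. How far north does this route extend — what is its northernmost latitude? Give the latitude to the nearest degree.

≈ 41°

The great circle lies in the plane with unit normal n̂ = (p₁ × p₂)/|p₁ × p₂|.
Here n̂_z ≈ +0.754; the vertex latitude is φ_max = arccos|n̂_z| ≈ 41.1°.
Check via Clairaut: cos φ_max = |cos φ₁| · sin C = cos(4.0°)·sin(49.1°) ≈ 0.754, again giving ≈ 41.1°.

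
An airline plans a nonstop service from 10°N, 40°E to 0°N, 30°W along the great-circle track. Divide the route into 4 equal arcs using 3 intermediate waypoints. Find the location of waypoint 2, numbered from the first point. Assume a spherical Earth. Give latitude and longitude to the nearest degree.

Write both endpoints as unit vectors p₁, p₂ with components (cos φ cos λ, cos φ sin λ, sin φ).
The central angle between the endpoints is δ = arccos(p₁·p₂) ≈ 1.227 rad (70.3°).
Interpolate at f = 2/4 with slerp weights a = sin((1−f)δ)/sin δ ≈ 0.612, b = sin(fδ)/sin δ ≈ 0.612.
p = a·p₁ + b·p₂ ≈ (0.991, 0.081, 0.106); φ = arcsin(p_z) ≈ 6.10°, λ = atan2(p_y, p_x) ≈ 4.69°.

≈ 6°N, 5°E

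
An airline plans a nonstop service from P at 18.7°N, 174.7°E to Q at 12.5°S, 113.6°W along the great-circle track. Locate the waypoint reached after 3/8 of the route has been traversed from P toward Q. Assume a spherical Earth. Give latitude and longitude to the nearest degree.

≈ 8°N, 158°W

From cos δ = sin φ₁ sin φ₂ + cos φ₁ cos φ₂ cos Δλ, the central angle is δ ≈ 1.348 rad (77.2°).
Interpolate at f = 3/8 with slerp weights a = sin((1−f)δ)/sin δ ≈ 0.765, b = sin(fδ)/sin δ ≈ 0.497.
p = a·p₁ + b·p₂ ≈ (-0.916, -0.377, 0.138); φ = arcsin(p_z) ≈ 7.92°, λ = atan2(p_y, p_x) ≈ -157.61°.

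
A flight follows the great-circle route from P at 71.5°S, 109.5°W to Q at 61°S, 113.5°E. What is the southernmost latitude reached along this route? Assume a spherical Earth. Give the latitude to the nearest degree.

The great circle lies in the plane with unit normal n̂ = (p₁ × p₂)/|p₁ × p₂|.
Here n̂_z ≈ -0.150; the vertex latitude is φ_max = arccos|n̂_z| ≈ 81.3°.

≈ 81°S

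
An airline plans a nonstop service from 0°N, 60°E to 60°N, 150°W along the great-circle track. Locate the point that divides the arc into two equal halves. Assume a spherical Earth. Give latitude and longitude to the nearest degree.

≈ 54°N, 84°E

Write both endpoints as unit vectors p₁, p₂ with components (cos φ cos λ, cos φ sin λ, sin φ).
The central angle between the endpoints is δ = arccos(p₁·p₂) ≈ 2.019 rad (115.7°).
Interpolate at f = 1/2 with slerp weights a = sin((1−f)δ)/sin δ ≈ 0.939, b = sin(fδ)/sin δ ≈ 0.939.
p = a·p₁ + b·p₂ ≈ (0.063, 0.578, 0.813); φ = arcsin(p_z) ≈ 54.42°, λ = atan2(p_y, p_x) ≈ 83.79°.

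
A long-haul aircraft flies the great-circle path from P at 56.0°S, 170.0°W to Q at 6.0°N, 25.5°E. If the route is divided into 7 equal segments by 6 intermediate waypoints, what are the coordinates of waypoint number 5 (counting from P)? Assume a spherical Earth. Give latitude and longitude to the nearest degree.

≈ 30°S, 33°E

Convert each endpoint to a unit vector on the sphere (x = cos φ cos λ, y = cos φ sin λ, z = sin φ).
The central angle between the endpoints is δ = arccos(p₁·p₂) ≈ 2.243 rad (128.5°).
Interpolate at f = 5/7 with slerp weights a = sin((1−f)δ)/sin δ ≈ 0.764, b = sin(fδ)/sin δ ≈ 1.277.
p = a·p₁ + b·p₂ ≈ (0.726, 0.473, -0.500); φ = arcsin(p_z) ≈ -29.99°, λ = atan2(p_y, p_x) ≈ 33.07°.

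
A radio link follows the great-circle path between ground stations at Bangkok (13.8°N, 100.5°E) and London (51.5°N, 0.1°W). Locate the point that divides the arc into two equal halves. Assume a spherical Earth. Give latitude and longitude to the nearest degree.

≈ 44°N, 65°E

Write both endpoints as unit vectors p₁, p₂ with components (cos φ cos λ, cos φ sin λ, sin φ).
The central angle between the endpoints is δ = arccos(p₁·p₂) ≈ 1.495 rad (85.7°).
Interpolate at f = 1/2 with slerp weights a = sin((1−f)δ)/sin δ ≈ 0.682, b = sin(fδ)/sin δ ≈ 0.682.
p = a·p₁ + b·p₂ ≈ (0.304, 0.650, 0.696); φ = arcsin(p_z) ≈ 44.13°, λ = atan2(p_y, p_x) ≈ 64.96°.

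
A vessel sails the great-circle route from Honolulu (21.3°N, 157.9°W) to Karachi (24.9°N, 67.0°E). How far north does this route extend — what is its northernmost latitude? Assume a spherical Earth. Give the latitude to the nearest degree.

The great circle lies in the plane with unit normal n̂ = (p₁ × p₂)/|p₁ × p₂|.
Here n̂_z ≈ -0.666; the vertex latitude is φ_max = arccos|n̂_z| ≈ 48.2°.
Check via Clairaut: cos φ_max = |cos φ₁| · sin C = cos(21.3°)·sin(45.7°) ≈ 0.666, again giving ≈ 48.2°.

≈ 48°N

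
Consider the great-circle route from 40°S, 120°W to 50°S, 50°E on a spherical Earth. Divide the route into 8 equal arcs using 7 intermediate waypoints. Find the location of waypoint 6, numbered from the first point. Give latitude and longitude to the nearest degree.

Convert each endpoint to a unit vector on the sphere (x = cos φ cos λ, y = cos φ sin λ, z = sin φ).
The central angle between the endpoints is δ = arccos(p₁·p₂) ≈ 1.563 rad (89.6°).
Interpolate at f = 6/8 with slerp weights a = sin((1−f)δ)/sin δ ≈ 0.381, b = sin(fδ)/sin δ ≈ 0.922.
p = a·p₁ + b·p₂ ≈ (0.235, 0.201, -0.951); φ = arcsin(p_z) ≈ -71.99°, λ = atan2(p_y, p_x) ≈ 40.57°.

≈ 72°S, 41°E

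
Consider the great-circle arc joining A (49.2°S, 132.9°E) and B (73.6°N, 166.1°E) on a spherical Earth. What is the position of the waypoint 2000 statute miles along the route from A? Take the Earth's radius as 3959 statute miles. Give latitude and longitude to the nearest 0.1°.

≈ (20.6°S, 138.5°E)

The haversine formula gives a central angle δ ≈ 2.180 rad (124.9°) between the endpoints. The total great-circle distance is δ·R ≈ 2.180 × 3959 ≈ 8629 mi, so the target fraction is f = 2000/8629 ≈ 0.232.
Interpolate at f ≈ 0.232 with slerp weights a = sin((1−f)δ)/sin δ ≈ 1.212, b = sin(fδ)/sin δ ≈ 0.590.
p = a·p₁ + b·p₂ ≈ (-0.701, 0.620, -0.352); φ = arcsin(p_z) ≈ -20.60°, λ = atan2(p_y, p_x) ≈ 138.49°.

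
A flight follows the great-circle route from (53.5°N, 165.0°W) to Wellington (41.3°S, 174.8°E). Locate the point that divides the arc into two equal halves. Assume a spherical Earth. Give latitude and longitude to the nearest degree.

The haversine formula gives a central angle δ ≈ 1.682 rad (96.4°) between the endpoints.
Interpolate at f = 1/2 with slerp weights a = sin((1−f)δ)/sin δ ≈ 0.750, b = sin(fδ)/sin δ ≈ 0.750.
p = a·p₁ + b·p₂ ≈ (-0.992, -0.064, 0.108); φ = arcsin(p_z) ≈ 6.19°, λ = atan2(p_y, p_x) ≈ -176.29°.

≈ (6°N, 176°W)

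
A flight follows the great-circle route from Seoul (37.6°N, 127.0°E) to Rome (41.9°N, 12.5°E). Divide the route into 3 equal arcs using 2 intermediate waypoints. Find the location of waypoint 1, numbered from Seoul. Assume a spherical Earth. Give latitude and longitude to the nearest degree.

≈ 54°N, 95°E

Convert each endpoint to a unit vector on the sphere (x = cos φ cos λ, y = cos φ sin λ, z = sin φ).
The central angle between the endpoints is δ = arccos(p₁·p₂) ≈ 1.407 rad (80.6°).
Interpolate at f = 1/3 with slerp weights a = sin((1−f)δ)/sin δ ≈ 0.817, b = sin(fδ)/sin δ ≈ 0.458.
p = a·p₁ + b·p₂ ≈ (-0.057, 0.591, 0.805); φ = arcsin(p_z) ≈ 53.58°, λ = atan2(p_y, p_x) ≈ 95.49°.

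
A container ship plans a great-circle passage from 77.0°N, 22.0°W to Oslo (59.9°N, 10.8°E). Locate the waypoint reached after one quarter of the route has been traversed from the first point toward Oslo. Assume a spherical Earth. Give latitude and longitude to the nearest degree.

≈ 73°N, 8°W

The haversine formula gives a central angle δ ≈ 0.355 rad (20.3°) between the endpoints.
Interpolate at f = 1/4 with slerp weights a = sin((1−f)δ)/sin δ ≈ 0.757, b = sin(fδ)/sin δ ≈ 0.255.
p = a·p₁ + b·p₂ ≈ (0.283, -0.040, 0.958); φ = arcsin(p_z) ≈ 73.37°, λ = atan2(p_y, p_x) ≈ -8.00°.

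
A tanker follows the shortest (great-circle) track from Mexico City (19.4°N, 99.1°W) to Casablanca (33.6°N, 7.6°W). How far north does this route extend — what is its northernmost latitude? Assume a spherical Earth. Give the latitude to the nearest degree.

The great circle lies in the plane with unit normal n̂ = (p₁ × p₂)/|p₁ × p₂|.
Here n̂_z ≈ +0.796; the vertex latitude is φ_max = arccos|n̂_z| ≈ 37.2°.
Check via Clairaut: cos φ_max = |cos φ₁| · sin C = cos(19.4°)·sin(57.6°) ≈ 0.796, again giving ≈ 37.2°.

≈ 37°N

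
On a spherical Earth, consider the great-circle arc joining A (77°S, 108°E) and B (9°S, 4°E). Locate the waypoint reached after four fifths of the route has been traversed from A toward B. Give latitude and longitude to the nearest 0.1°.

≈ (25.4°S, 8.0°E)

Write both endpoints as unit vectors p₁, p₂ with components (cos φ cos λ, cos φ sin λ, sin φ).
The central angle between the endpoints is δ = arccos(p₁·p₂) ≈ 1.472 rad (84.3°).
Interpolate at f = 4/5 with slerp weights a = sin((1−f)δ)/sin δ ≈ 0.292, b = sin(fδ)/sin δ ≈ 0.928.
p = a·p₁ + b·p₂ ≈ (0.894, 0.126, -0.429); φ = arcsin(p_z) ≈ -25.42°, λ = atan2(p_y, p_x) ≈ 8.04°.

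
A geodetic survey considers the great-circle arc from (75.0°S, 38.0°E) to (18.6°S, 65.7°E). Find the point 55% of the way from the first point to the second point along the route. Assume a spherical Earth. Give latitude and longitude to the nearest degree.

From cos δ = sin φ₁ sin φ₂ + cos φ₁ cos φ₂ cos Δλ, the central angle is δ ≈ 1.018 rad (58.3°).
Interpolate at f = 0.55 with slerp weights a = sin((1−f)δ)/sin δ ≈ 0.520, b = sin(fδ)/sin δ ≈ 0.624.
p = a·p₁ + b·p₂ ≈ (0.349, 0.622, -0.701); φ = arcsin(p_z) ≈ -44.50°, λ = atan2(p_y, p_x) ≈ 60.67°.

≈ (45°S, 61°E)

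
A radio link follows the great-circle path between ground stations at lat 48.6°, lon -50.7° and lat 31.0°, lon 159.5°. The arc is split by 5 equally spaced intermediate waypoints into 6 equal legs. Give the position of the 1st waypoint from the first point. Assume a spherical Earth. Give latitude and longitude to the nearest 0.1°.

≈ lat 62.3°, lon -65.6°

The haversine formula gives a central angle δ ≈ 1.675 rad (95.9°) between the endpoints.
Interpolate at f = 1/6 with slerp weights a = sin((1−f)δ)/sin δ ≈ 0.990, b = sin(fδ)/sin δ ≈ 0.277.
p = a·p₁ + b·p₂ ≈ (0.192, -0.423, 0.885); φ = arcsin(p_z) ≈ 62.28°, λ = atan2(p_y, p_x) ≈ -65.58°.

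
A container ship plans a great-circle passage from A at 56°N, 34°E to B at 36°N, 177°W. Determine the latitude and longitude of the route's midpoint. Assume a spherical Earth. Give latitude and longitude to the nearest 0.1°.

Convert each endpoint to a unit vector on the sphere (x = cos φ cos λ, y = cos φ sin λ, z = sin φ).
The central angle between the endpoints is δ = arccos(p₁·p₂) ≈ 1.471 rad (84.3°).
Interpolate at f = 1/2 with slerp weights a = sin((1−f)δ)/sin δ ≈ 0.674, b = sin(fδ)/sin δ ≈ 0.674.
p = a·p₁ + b·p₂ ≈ (-0.232, 0.182, 0.955); φ = arcsin(p_z) ≈ 72.83°, λ = atan2(p_y, p_x) ≈ 141.86°.

≈ 72.8°N, 141.9°E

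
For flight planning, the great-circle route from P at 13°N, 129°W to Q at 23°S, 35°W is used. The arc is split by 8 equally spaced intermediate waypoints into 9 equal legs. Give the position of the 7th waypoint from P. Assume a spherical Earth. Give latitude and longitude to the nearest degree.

≈ 17°S, 58°W

Convert each endpoint to a unit vector on the sphere (x = cos φ cos λ, y = cos φ sin λ, z = sin φ).
The central angle between the endpoints is δ = arccos(p₁·p₂) ≈ 1.722 rad (98.7°).
Interpolate at f = 7/9 with slerp weights a = sin((1−f)δ)/sin δ ≈ 0.378, b = sin(fδ)/sin δ ≈ 0.985.
p = a·p₁ + b·p₂ ≈ (0.511, -0.806, -0.300); φ = arcsin(p_z) ≈ -17.44°, λ = atan2(p_y, p_x) ≈ -57.63°.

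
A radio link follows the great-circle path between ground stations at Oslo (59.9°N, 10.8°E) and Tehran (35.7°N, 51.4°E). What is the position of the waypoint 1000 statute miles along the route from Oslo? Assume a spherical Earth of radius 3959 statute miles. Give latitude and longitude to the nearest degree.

Convert each endpoint to a unit vector on the sphere (x = cos φ cos λ, y = cos φ sin λ, z = sin φ).
The central angle between the endpoints is δ = arccos(p₁·p₂) ≈ 0.620 rad (35.5°). The total great-circle distance is δ·R ≈ 0.620 × 3959 ≈ 2453 mi, so the target fraction is f = 1000/2453 ≈ 0.408.
Interpolate at f ≈ 0.408 with slerp weights a = sin((1−f)δ)/sin δ ≈ 0.618, b = sin(fδ)/sin δ ≈ 0.430.
p = a·p₁ + b·p₂ ≈ (0.522, 0.331, 0.786); φ = arcsin(p_z) ≈ 51.79°, λ = atan2(p_y, p_x) ≈ 32.37°.

≈ (52°N, 32°E)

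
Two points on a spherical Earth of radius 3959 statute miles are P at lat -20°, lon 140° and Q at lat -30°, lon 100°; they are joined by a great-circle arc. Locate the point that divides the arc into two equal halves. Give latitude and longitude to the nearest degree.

≈ lat -26°, lon 121°

The haversine formula gives a central angle δ ≈ 0.653 rad (37.4°) between the endpoints.
Interpolate at f = 1/2 with slerp weights a = sin((1−f)δ)/sin δ ≈ 0.528, b = sin(fδ)/sin δ ≈ 0.528.
p = a·p₁ + b·p₂ ≈ (-0.459, 0.769, -0.444); φ = arcsin(p_z) ≈ -26.39°, λ = atan2(p_y, p_x) ≈ 120.85°.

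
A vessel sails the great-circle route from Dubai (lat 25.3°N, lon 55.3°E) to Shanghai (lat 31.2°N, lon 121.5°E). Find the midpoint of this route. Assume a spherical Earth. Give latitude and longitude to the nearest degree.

Write both endpoints as unit vectors p₁, p₂ with components (cos φ cos λ, cos φ sin λ, sin φ).
The central angle between the endpoints is δ = arccos(p₁·p₂) ≈ 1.008 rad (57.8°).
Interpolate at f = 1/2 with slerp weights a = sin((1−f)δ)/sin δ ≈ 0.571, b = sin(fδ)/sin δ ≈ 0.571.
p = a·p₁ + b·p₂ ≈ (0.039, 0.841, 0.540); φ = arcsin(p_z) ≈ 32.67°, λ = atan2(p_y, p_x) ≈ 87.37°.

≈ lat 33°N, lon 87°E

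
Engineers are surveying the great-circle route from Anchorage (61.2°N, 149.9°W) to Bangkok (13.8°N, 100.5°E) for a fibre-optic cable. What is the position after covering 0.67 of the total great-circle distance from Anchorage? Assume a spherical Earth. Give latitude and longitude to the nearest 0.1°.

≈ 38.7°N, 116.7°E

Convert each endpoint to a unit vector on the sphere (x = cos φ cos λ, y = cos φ sin λ, z = sin φ).
The central angle between the endpoints is δ = arccos(p₁·p₂) ≈ 1.519 rad (87.0°).
Interpolate at f = 0.67 with slerp weights a = sin((1−f)δ)/sin δ ≈ 0.481, b = sin(fδ)/sin δ ≈ 0.852.
p = a·p₁ + b·p₂ ≈ (-0.351, 0.697, 0.625); φ = arcsin(p_z) ≈ 38.67°, λ = atan2(p_y, p_x) ≈ 116.74°.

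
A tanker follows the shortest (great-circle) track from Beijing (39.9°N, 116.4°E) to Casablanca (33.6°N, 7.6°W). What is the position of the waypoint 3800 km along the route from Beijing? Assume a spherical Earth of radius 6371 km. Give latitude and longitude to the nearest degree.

Write both endpoints as unit vectors p₁, p₂ with components (cos φ cos λ, cos φ sin λ, sin φ).
The central angle between the endpoints is δ = arccos(p₁·p₂) ≈ 1.573 rad (90.1°). The total great-circle distance is δ·R ≈ 1.573 × 6371 ≈ 10022 km, so the target fraction is f = 3800/10022 ≈ 0.379.
Interpolate at f ≈ 0.379 with slerp weights a = sin((1−f)δ)/sin δ ≈ 0.829, b = sin(fδ)/sin δ ≈ 0.562.
p = a·p₁ + b·p₂ ≈ (0.181, 0.508, 0.842); φ = arcsin(p_z) ≈ 57.39°, λ = atan2(p_y, p_x) ≈ 70.36°.

≈ 57°N, 70°E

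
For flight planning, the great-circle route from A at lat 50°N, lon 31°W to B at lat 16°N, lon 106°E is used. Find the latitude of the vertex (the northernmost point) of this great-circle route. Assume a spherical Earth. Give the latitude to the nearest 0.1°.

The great circle lies in the plane with unit normal n̂ = (p₁ × p₂)/|p₁ × p₂|.
Here n̂_z ≈ +0.434; the vertex latitude is φ_max = arccos|n̂_z| ≈ 64.3°.
Check via Clairaut: cos φ_max = |cos φ₁| · sin C = cos(50.0°)·sin(42.5°) ≈ 0.434, again giving ≈ 64.3°.

≈ 64.3°N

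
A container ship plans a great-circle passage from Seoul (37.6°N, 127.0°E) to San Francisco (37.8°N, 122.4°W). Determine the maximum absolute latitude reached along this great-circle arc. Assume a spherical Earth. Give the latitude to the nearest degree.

≈ 54°N

The great circle lies in the plane with unit normal n̂ = (p₁ × p₂)/|p₁ × p₂|.
Here n̂_z ≈ +0.593; the vertex latitude is φ_max = arccos|n̂_z| ≈ 53.6°.
Check via Clairaut: cos φ_max = |cos φ₁| · sin C = cos(37.6°)·sin(48.5°) ≈ 0.593, again giving ≈ 53.6°.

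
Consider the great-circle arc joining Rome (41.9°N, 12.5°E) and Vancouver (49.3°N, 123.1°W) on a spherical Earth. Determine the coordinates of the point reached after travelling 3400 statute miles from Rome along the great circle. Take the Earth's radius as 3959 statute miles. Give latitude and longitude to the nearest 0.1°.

≈ (69.4°N, 71.3°W)

From cos δ = sin φ₁ sin φ₂ + cos φ₁ cos φ₂ cos Δλ, the central angle is δ ≈ 1.411 rad (80.8°). The total great-circle distance is δ·R ≈ 1.411 × 3959 ≈ 5585 mi, so the target fraction is f = 3400/5585 ≈ 0.609.
Interpolate at f ≈ 0.609 with slerp weights a = sin((1−f)δ)/sin δ ≈ 0.531, b = sin(fδ)/sin δ ≈ 0.767.
p = a·p₁ + b·p₂ ≈ (0.113, -0.333, 0.936); φ = arcsin(p_z) ≈ 69.39°, λ = atan2(p_y, p_x) ≈ -71.31°.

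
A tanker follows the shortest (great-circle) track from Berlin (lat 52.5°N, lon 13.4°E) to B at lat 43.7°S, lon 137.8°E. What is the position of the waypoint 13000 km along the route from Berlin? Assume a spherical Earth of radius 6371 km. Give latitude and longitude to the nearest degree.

Write both endpoints as unit vectors p₁, p₂ with components (cos φ cos λ, cos φ sin λ, sin φ).
The central angle between the endpoints is δ = arccos(p₁·p₂) ≈ 2.493 rad (142.8°). The total great-circle distance is δ·R ≈ 2.493 × 6371 ≈ 15881 km, so the target fraction is f = 13000/15881 ≈ 0.819.
Interpolate at f ≈ 0.819 with slerp weights a = sin((1−f)δ)/sin δ ≈ 0.723, b = sin(fδ)/sin δ ≈ 1.476.
p = a·p₁ + b·p₂ ≈ (-0.362, 0.819, -0.446); φ = arcsin(p_z) ≈ -26.47°, λ = atan2(p_y, p_x) ≈ 113.86°.

≈ lat 26°S, lon 114°E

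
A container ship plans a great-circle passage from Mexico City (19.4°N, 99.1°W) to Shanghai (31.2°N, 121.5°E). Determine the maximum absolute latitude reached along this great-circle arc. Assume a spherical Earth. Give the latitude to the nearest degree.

≈ 54°N

The great circle lies in the plane with unit normal n̂ = (p₁ × p₂)/|p₁ × p₂|.
Here n̂_z ≈ -0.585; the vertex latitude is φ_max = arccos|n̂_z| ≈ 54.2°.
Check via Clairaut: cos φ_max = |cos φ₁| · sin C = cos(19.4°)·sin(38.3°) ≈ 0.585, again giving ≈ 54.2°.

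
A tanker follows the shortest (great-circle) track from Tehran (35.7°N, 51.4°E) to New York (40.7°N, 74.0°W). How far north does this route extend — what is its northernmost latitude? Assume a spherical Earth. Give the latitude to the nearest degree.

≈ 60°N

The great circle lies in the plane with unit normal n̂ = (p₁ × p₂)/|p₁ × p₂|.
Here n̂_z ≈ -0.502; the vertex latitude is φ_max = arccos|n̂_z| ≈ 59.9°.
Check via Clairaut: cos φ_max = |cos φ₁| · sin C = cos(35.7°)·sin(38.2°) ≈ 0.502, again giving ≈ 59.9°.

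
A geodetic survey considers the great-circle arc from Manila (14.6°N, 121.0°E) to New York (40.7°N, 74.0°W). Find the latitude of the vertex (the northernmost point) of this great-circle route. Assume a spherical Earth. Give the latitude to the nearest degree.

The great circle lies in the plane with unit normal n̂ = (p₁ × p₂)/|p₁ × p₂|.
Here n̂_z ≈ +0.226; the vertex latitude is φ_max = arccos|n̂_z| ≈ 76.9°.

≈ 77°N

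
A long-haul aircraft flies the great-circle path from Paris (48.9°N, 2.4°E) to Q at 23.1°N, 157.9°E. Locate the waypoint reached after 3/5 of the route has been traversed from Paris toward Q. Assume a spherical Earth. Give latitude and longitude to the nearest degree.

The haversine formula gives a central angle δ ≈ 1.828 rad (104.7°) between the endpoints.
Interpolate at f = 3/5 with slerp weights a = sin((1−f)δ)/sin δ ≈ 0.691, b = sin(fδ)/sin δ ≈ 0.920.
p = a·p₁ + b·p₂ ≈ (-0.331, 0.337, 0.881); φ = arcsin(p_z) ≈ 61.81°, λ = atan2(p_y, p_x) ≈ 134.41°.

≈ 62°N, 134°E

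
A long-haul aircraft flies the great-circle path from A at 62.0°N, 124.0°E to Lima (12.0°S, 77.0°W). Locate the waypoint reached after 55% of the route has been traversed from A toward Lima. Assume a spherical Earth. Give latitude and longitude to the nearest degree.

≈ 44°N, 91°W

From cos δ = sin φ₁ sin φ₂ + cos φ₁ cos φ₂ cos Δλ, the central angle is δ ≈ 2.230 rad (127.8°).
Interpolate at f = 0.55 with slerp weights a = sin((1−f)δ)/sin δ ≈ 1.067, b = sin(fδ)/sin δ ≈ 1.191.
p = a·p₁ + b·p₂ ≈ (-0.018, -0.720, 0.694); φ = arcsin(p_z) ≈ 43.97°, λ = atan2(p_y, p_x) ≈ -91.44°.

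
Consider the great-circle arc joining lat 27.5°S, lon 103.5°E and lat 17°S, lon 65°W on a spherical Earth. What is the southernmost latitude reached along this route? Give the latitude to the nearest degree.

The great circle lies in the plane with unit normal n̂ = (p₁ × p₂)/|p₁ × p₂|.
Here n̂_z ≈ -0.236; the vertex latitude is φ_max = arccos|n̂_z| ≈ 76.4°.
Check via Clairaut: cos φ_max = |cos φ₁| · sin C = cos(27.5°)·sin(164.6°) ≈ 0.236, again giving ≈ 76.4°.

≈ 76°S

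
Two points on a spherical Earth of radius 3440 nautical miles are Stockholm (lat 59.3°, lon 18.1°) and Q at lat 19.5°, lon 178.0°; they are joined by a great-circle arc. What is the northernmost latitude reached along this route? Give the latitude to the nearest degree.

The great circle lies in the plane with unit normal n̂ = (p₁ × p₂)/|p₁ × p₂|.
Here n̂_z ≈ +0.168; the vertex latitude is φ_max = arccos|n̂_z| ≈ 80.3°.
Check via Clairaut: cos φ_max = |cos φ₁| · sin C = cos(59.3°)·sin(19.2°) ≈ 0.168, again giving ≈ 80.3°.

≈ 80°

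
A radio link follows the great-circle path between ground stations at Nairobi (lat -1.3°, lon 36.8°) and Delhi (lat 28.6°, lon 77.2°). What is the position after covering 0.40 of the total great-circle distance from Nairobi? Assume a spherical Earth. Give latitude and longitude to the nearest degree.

The haversine formula gives a central angle δ ≈ 0.853 rad (48.9°) between the endpoints.
Interpolate at f = 0.40 with slerp weights a = sin((1−f)δ)/sin δ ≈ 0.650, b = sin(fδ)/sin δ ≈ 0.444.
p = a·p₁ + b·p₂ ≈ (0.607, 0.770, 0.198); φ = arcsin(p_z) ≈ 11.41°, λ = atan2(p_y, p_x) ≈ 51.75°.

≈ lat 11°, lon 52°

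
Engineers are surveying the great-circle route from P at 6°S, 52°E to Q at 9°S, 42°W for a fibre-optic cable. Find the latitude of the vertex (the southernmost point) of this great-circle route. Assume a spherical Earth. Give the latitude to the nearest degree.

≈ 11°S

The great circle lies in the plane with unit normal n̂ = (p₁ × p₂)/|p₁ × p₂|.
Here n̂_z ≈ -0.981; the vertex latitude is φ_max = arccos|n̂_z| ≈ 11.1°.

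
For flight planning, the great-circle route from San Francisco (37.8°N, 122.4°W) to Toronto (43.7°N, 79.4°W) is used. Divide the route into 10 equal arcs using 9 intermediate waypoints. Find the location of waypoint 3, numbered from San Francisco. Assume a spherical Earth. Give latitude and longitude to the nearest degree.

≈ (41°N, 110°W)

Write both endpoints as unit vectors p₁, p₂ with components (cos φ cos λ, cos φ sin λ, sin φ).
The central angle between the endpoints is δ = arccos(p₁·p₂) ≈ 0.571 rad (32.7°).
Interpolate at f = 3/10 with slerp weights a = sin((1−f)δ)/sin δ ≈ 0.720, b = sin(fδ)/sin δ ≈ 0.315.
p = a·p₁ + b·p₂ ≈ (-0.263, -0.704, 0.659); φ = arcsin(p_z) ≈ 41.24°, λ = atan2(p_y, p_x) ≈ -110.46°.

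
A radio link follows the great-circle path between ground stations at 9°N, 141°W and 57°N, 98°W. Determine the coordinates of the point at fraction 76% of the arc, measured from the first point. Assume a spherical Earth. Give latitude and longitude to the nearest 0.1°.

≈ 47.1°N, 114.4°W

The haversine formula gives a central angle δ ≈ 1.019 rad (58.4°) between the endpoints.
Interpolate at f = 0.76 with slerp weights a = sin((1−f)δ)/sin δ ≈ 0.284, b = sin(fδ)/sin δ ≈ 0.821.
p = a·p₁ + b·p₂ ≈ (-0.280, -0.620, 0.733); φ = arcsin(p_z) ≈ 47.15°, λ = atan2(p_y, p_x) ≈ -114.35°.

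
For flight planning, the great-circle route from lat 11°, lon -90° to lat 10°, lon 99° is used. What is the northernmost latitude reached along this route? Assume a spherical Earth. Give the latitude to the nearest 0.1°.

≈ 67.1°

The great circle lies in the plane with unit normal n̂ = (p₁ × p₂)/|p₁ × p₂|.
Here n̂_z ≈ -0.390; the vertex latitude is φ_max = arccos|n̂_z| ≈ 67.1°.
Check via Clairaut: cos φ_max = |cos φ₁| · sin C = cos(11.0°)·sin(23.4°) ≈ 0.390, again giving ≈ 67.1°.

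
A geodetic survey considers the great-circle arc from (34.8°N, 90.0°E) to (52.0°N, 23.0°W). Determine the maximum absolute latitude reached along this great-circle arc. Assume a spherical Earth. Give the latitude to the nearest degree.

The great circle lies in the plane with unit normal n̂ = (p₁ × p₂)/|p₁ × p₂|.
Here n̂_z ≈ -0.481; the vertex latitude is φ_max = arccos|n̂_z| ≈ 61.3°.
Check via Clairaut: cos φ_max = |cos φ₁| · sin C = cos(34.8°)·sin(35.8°) ≈ 0.481, again giving ≈ 61.3°.

≈ 61°N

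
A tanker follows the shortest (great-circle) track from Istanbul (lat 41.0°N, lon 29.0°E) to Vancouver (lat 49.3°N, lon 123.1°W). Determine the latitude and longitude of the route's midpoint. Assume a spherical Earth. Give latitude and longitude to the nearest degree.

Write both endpoints as unit vectors p₁, p₂ with components (cos φ cos λ, cos φ sin λ, sin φ).
The central angle between the endpoints is δ = arccos(p₁·p₂) ≈ 1.508 rad (86.4°).
Interpolate at f = 1/2 with slerp weights a = sin((1−f)δ)/sin δ ≈ 0.686, b = sin(fδ)/sin δ ≈ 0.686.
p = a·p₁ + b·p₂ ≈ (0.209, -0.124, 0.970); φ = arcsin(p_z) ≈ 75.97°, λ = atan2(p_y, p_x) ≈ -30.69°.

≈ lat 76°N, lon 31°W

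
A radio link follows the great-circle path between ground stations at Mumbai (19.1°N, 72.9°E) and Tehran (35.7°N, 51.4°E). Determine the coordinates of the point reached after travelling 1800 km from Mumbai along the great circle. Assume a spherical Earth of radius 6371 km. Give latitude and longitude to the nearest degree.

≈ 30°N, 60°E

Convert each endpoint to a unit vector on the sphere (x = cos φ cos λ, y = cos φ sin λ, z = sin φ).
The central angle between the endpoints is δ = arccos(p₁·p₂) ≈ 0.440 rad (25.2°). The total great-circle distance is δ·R ≈ 0.440 × 6371 ≈ 2801 km, so the target fraction is f = 1800/2801 ≈ 0.643.
Interpolate at f ≈ 0.643 with slerp weights a = sin((1−f)δ)/sin δ ≈ 0.368, b = sin(fδ)/sin δ ≈ 0.655.
p = a·p₁ + b·p₂ ≈ (0.434, 0.748, 0.503); φ = arcsin(p_z) ≈ 30.17°, λ = atan2(p_y, p_x) ≈ 59.87°.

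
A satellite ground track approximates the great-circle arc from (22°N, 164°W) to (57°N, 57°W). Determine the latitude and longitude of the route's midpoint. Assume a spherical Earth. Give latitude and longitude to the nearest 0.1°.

Write both endpoints as unit vectors p₁, p₂ with components (cos φ cos λ, cos φ sin λ, sin φ).
The central angle between the endpoints is δ = arccos(p₁·p₂) ≈ 1.403 rad (80.4°).
Interpolate at f = 1/2 with slerp weights a = sin((1−f)δ)/sin δ ≈ 0.655, b = sin(fδ)/sin δ ≈ 0.655.
p = a·p₁ + b·p₂ ≈ (-0.389, -0.466, 0.794); φ = arcsin(p_z) ≈ 52.59°, λ = atan2(p_y, p_x) ≈ -129.85°.

≈ (52.6°N, 129.9°W)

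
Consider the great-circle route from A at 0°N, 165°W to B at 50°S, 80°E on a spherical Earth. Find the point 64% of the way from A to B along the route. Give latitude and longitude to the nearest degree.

Write both endpoints as unit vectors p₁, p₂ with components (cos φ cos λ, cos φ sin λ, sin φ).
The central angle between the endpoints is δ = arccos(p₁·p₂) ≈ 1.846 rad (105.8°).
Interpolate at f = 0.64 with slerp weights a = sin((1−f)δ)/sin δ ≈ 0.641, b = sin(fδ)/sin δ ≈ 0.961.
p = a·p₁ + b·p₂ ≈ (-0.512, 0.443, -0.736); φ = arcsin(p_z) ≈ -47.42°, λ = atan2(p_y, p_x) ≈ 139.13°.

≈ 47°S, 139°E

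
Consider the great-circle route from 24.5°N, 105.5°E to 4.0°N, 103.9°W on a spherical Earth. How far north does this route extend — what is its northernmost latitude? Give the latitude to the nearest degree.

≈ 47°N

The great circle lies in the plane with unit normal n̂ = (p₁ × p₂)/|p₁ × p₂|.
Here n̂_z ≈ +0.688; the vertex latitude is φ_max = arccos|n̂_z| ≈ 46.5°.
Check via Clairaut: cos φ_max = |cos φ₁| · sin C = cos(24.5°)·sin(49.1°) ≈ 0.688, again giving ≈ 46.5°.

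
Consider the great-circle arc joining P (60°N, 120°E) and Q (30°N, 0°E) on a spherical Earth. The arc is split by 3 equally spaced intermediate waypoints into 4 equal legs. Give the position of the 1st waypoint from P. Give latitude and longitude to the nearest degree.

≈ (67°N, 78°E)

Convert each endpoint to a unit vector on the sphere (x = cos φ cos λ, y = cos φ sin λ, z = sin φ).
The central angle between the endpoints is δ = arccos(p₁·p₂) ≈ 1.353 rad (77.5°).
Interpolate at f = 1/4 with slerp weights a = sin((1−f)δ)/sin δ ≈ 0.870, b = sin(fδ)/sin δ ≈ 0.340.
p = a·p₁ + b·p₂ ≈ (0.077, 0.377, 0.923); φ = arcsin(p_z) ≈ 67.39°, λ = atan2(p_y, p_x) ≈ 78.47°.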